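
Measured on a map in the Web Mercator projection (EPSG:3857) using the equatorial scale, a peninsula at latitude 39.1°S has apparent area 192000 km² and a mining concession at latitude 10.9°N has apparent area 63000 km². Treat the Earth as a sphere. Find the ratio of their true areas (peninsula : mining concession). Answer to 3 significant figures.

1.90

Since Mercator area scale is 1/cos²φ, the true area equals the apparent area multiplied by cos²φ.
True area of peninsula: 192000 × cos²(39.1°) = 192000 × 0.6022 = 115600 km².
True area of mining concession: 63000 × cos²(10.9°) = 63000 × 0.9642 = 60750 km².
Ratio = 115600 / 60750 ≈ 1.90.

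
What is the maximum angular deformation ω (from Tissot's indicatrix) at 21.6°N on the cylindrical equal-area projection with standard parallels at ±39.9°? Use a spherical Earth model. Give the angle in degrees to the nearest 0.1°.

A cylindrical equal-area projection with standard parallel φ₀ has meridian scale h = cos φ / cos φ₀ and parallel scale k = cos φ₀ / cos φ (so areas are preserved, h·k = 1).
At 21.6°: h = 1.212, k = 0.8251; principal scales a = 1.212, b = 0.8251.
sin(ω/2) = (a − b)/(a + b) = 0.3869/2.037 = 0.1899, so ω = 2 arcsin(0.1899) ≈ 21.9°.

21.9°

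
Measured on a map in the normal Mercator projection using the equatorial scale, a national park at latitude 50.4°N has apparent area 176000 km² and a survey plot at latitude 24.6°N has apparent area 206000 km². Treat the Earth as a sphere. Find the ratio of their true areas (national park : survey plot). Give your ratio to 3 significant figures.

Since Mercator area scale is 1/cos²φ, the true area equals the apparent area multiplied by cos²φ.
True area of national park: 176000 × cos²(50.4°) = 176000 × 0.4063 = 71510 km².
True area of survey plot: 206000 × cos²(24.6°) = 206000 × 0.8267 = 170300 km².
Ratio = 71510 / 170300 ≈ 0.420.

0.420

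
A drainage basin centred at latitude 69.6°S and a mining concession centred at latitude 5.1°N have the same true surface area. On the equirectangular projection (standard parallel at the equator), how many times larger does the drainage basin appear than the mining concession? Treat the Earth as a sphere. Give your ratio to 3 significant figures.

For the equirectangular projection with φ₀ = 0 (plate carrée), h = 1 along meridians and k = sec φ along parallels.
Areal scale at 69.6°: h·k = 1.000 × 2.869 = 2.869.
Areal scale at 5.1°: h·k = 1.000 × 1.004 = 1.004.
Ratio = 2.869/1.004 ≈ 2.86.

2.86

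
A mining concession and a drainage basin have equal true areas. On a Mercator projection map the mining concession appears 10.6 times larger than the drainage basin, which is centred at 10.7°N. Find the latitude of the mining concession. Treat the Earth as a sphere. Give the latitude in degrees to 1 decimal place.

On Mercator, (apparent₁)/(apparent₂) = sec²φ₁ / sec²φ₂ when true areas are equal.
cos²φ₂ / cos²φ₁ = 10.6  ⇒  cos φ₁ = cos 10.7° / √10.6 = 0.9826/3.256 = 0.3018.
φ₁ = arccos(0.3018) ≈ 72.4°.

72.4°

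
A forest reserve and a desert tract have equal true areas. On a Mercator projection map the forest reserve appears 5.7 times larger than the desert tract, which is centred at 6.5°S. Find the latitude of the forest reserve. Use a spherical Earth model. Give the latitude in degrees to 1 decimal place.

For equal true areas on Mercator, apparent areas scale as sec²φ, so the ratio is cos²φ₂ / cos²φ₁.
cos²φ₂ / cos²φ₁ = 5.7  ⇒  cos φ₁ = cos 6.5° / √5.7 = 0.9936/2.387 = 0.4162.
φ₁ = arccos(0.4162) ≈ 65.4°.

65.4°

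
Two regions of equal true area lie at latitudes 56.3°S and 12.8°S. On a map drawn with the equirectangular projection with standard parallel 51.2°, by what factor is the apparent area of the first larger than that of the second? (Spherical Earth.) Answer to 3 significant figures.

With standard parallel φ₀ = 51.2°, the equirectangular projection gives x = Rλ cos φ₀, y = Rφ, so h = 1 and k = cos 51.2° / cos φ.
Areal scale at 56.3°: h·k = 1.000 × 1.129 = 1.129.
Areal scale at 12.8°: h·k = 1.000 × 0.6426 = 0.6426.
Ratio = 1.129/0.6426 ≈ 1.76.

1.76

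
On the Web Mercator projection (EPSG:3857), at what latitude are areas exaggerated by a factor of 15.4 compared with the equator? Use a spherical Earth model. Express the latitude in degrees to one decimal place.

Mercator areal scale is sec²φ.
sec²φ = 15.4  ⇒  cos²φ = 0.06494  ⇒  cos φ = 0.2548.
φ = arccos(0.2548) ≈ 75.2°.

75.2°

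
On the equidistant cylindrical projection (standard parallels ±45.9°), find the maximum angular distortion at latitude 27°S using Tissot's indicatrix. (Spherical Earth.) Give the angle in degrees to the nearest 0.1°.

With standard parallel φ₀ = 45.9°, the equirectangular projection gives x = Rλ cos φ₀, y = Rφ, so h = 1 and k = cos 45.9° / cos φ.
At 27°: h = 1.000, k = 0.7810; principal scales a = 1.000, b = 0.7810.
sin(ω/2) = (a − b)/(a + b) = 0.2190/1.781 = 0.1229, so ω = 2 arcsin(0.1229) ≈ 14.1°.

14.1°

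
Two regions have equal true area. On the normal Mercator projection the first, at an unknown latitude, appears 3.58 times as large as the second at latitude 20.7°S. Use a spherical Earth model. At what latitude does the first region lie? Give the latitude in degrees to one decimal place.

60.4°

On Mercator, (apparent₁)/(apparent₂) = sec²φ₁ / sec²φ₂ when true areas are equal.
cos²φ₂ / cos²φ₁ = 3.58  ⇒  cos φ₁ = cos 20.7° / √3.58 = 0.9354/1.892 = 0.4944.
φ₁ = arccos(0.4944) ≈ 60.4°.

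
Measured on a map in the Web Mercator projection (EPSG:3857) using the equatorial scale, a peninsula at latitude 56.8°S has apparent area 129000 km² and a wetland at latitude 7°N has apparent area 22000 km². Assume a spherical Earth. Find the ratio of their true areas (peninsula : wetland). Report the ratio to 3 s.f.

1.78

Mercator's areal exaggeration is sec²φ; hence true area = (apparent area) · cos²φ.
True area of peninsula: 129000 × cos²(56.8°) = 129000 × 0.2998 = 38680 km².
True area of wetland: 22000 × cos²(7°) = 22000 × 0.9851 = 21670 km².
Ratio = 38680 / 21670 ≈ 1.78.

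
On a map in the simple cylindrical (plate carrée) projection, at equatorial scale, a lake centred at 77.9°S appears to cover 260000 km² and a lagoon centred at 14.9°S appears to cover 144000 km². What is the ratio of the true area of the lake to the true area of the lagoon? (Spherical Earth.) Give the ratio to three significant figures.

0.392

On the plate carrée, areal scale = h·k = 1 × sec φ, so true area = apparent × cos φ.
True area of lake: 260000 × cos(77.9°) = 260000 × 0.2096 = 54500 km².
True area of lagoon: 144000 × cos(14.9°) = 144000 × 0.9664 = 139200 km².
Ratio = 54500 / 139200 ≈ 0.392.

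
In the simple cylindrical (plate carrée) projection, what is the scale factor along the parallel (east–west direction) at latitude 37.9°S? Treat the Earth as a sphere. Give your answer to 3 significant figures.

For the equirectangular projection with φ₀ = 0 (plate carrée), h = 1 along meridians and k = sec φ along parallels.
k = 1/cos 37.9° = 1/0.7891 = 1.267.

1.27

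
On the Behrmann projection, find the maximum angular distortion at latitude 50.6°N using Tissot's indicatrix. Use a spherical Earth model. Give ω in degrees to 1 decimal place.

The Behrmann projection is cylindrical equal-area with φ₀ = 30°. For cylindrical equal-area with standard parallel φ₀, h = cos φ / cos φ₀ and k = cos φ₀ / cos φ, so h·k = 1.
At 50.6°: h = 0.7329, k = 1.364; principal scales a = 1.364, b = 0.7329.
sin(ω/2) = (a − b)/(a + b) = 0.6315/2.097 = 0.3011, so ω = 2 arcsin(0.3011) ≈ 35.0°.

35.0°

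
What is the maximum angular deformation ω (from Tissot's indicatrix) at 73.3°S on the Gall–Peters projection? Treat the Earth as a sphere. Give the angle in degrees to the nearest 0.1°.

91.5°

The Gall–Peters projection is cylindrical equal-area with φ₀ = 45°. Cylindrical equal-area (φ₀ = 45°): h = cos φ / cos 45° along meridians, k = cos 45° / cos φ along parallels; h·k = 1.
At 73.3°: h = 0.4064, k = 2.461; principal scales a = 2.461, b = 0.4064.
sin(ω/2) = (a − b)/(a + b) = 2.054/2.867 = 0.7165, so ω = 2 arcsin(0.7165) ≈ 91.5°.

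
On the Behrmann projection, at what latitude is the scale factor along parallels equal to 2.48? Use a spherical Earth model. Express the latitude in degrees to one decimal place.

69.6°

The Behrmann projection is cylindrical equal-area with φ₀ = 30°. A cylindrical equal-area projection with standard parallel φ₀ has meridian scale h = cos φ / cos φ₀ and parallel scale k = cos φ₀ / cos φ (so areas are preserved, h·k = 1).
k = cos φ₀ / cos φ = 2.48  ⇒  cos φ = cos 30° / 2.48 = 0.3492.
φ = arccos(0.3492) ≈ 69.6°.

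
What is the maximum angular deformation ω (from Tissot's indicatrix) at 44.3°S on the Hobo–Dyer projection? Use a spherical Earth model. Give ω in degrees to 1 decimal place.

11.8°

Hobo–Dyer is a cylindrical equal-area projection with standard parallels at ±37.5°. Cylindrical equal-area (φ₀ = 37.5°): h = cos φ / cos 37.5° along meridians, k = cos 37.5° / cos φ along parallels; h·k = 1.
At 44.3°: h = 0.9021, k = 1.109; principal scales a = 1.109, b = 0.9021.
sin(ω/2) = (a − b)/(a + b) = 0.2064/2.011 = 0.1027, so ω = 2 arcsin(0.1027) ≈ 11.8°.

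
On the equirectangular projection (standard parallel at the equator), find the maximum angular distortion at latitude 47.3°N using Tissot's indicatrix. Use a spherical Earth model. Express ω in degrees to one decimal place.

Plate carrée maps x = Rλ, y = Rφ. The meridian scale is h = 1 and the parallel scale is k = 1/cos φ = sec φ.
At 47.3°: h = 1.000, k = 1.475; principal scales a = 1.475, b = 1.000.
sin(ω/2) = (a − b)/(a + b) = 0.4746/2.475 = 0.1918, so ω = 2 arcsin(0.1918) ≈ 22.1°.

22.1°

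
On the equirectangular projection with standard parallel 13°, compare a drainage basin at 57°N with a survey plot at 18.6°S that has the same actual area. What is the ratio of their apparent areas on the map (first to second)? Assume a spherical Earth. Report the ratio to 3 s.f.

1.74

In the equirectangular projection with standard parallel φ₀ = 13° (x = Rλ cos φ₀, y = Rφ), meridians are true-scale (h = 1) and the parallel scale is k = cos φ₀ / cos φ.
Areal scale at 57°: h·k = 1.000 × 1.789 = 1.789.
Areal scale at 18.6°: h·k = 1.000 × 1.028 = 1.028.
Ratio = 1.789/1.028 ≈ 1.74.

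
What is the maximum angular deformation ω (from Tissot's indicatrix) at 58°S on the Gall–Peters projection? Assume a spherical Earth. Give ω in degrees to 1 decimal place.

32.6°

Gall–Peters is a cylindrical equal-area projection with standard parallels at ±45°. For cylindrical equal-area with standard parallel φ₀, h = cos φ / cos φ₀ and k = cos φ₀ / cos φ, so h·k = 1.
At 58°: h = 0.7494, k = 1.334; principal scales a = 1.334, b = 0.7494.
sin(ω/2) = (a − b)/(a + b) = 0.5849/2.084 = 0.2807, so ω = 2 arcsin(0.2807) ≈ 32.6°.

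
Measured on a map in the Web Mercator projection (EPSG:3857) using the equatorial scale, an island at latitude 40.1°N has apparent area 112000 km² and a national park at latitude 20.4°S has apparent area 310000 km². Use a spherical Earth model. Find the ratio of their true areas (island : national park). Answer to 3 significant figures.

0.241

Mercator's areal exaggeration is sec²φ; hence true area = (apparent area) · cos²φ.
True area of island: 112000 × cos²(40.1°) = 112000 × 0.5851 = 65530 km².
True area of national park: 310000 × cos²(20.4°) = 310000 × 0.8785 = 272300 km².
Ratio = 65530 / 272300 ≈ 0.241.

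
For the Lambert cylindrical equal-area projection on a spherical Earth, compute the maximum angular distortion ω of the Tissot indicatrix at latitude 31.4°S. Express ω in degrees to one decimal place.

The Lambert cylindrical equal-area projection is the cylindrical equal-area projection with its standard parallel at the equator (φ₀ = 0). For cylindrical equal-area with standard parallel φ₀, h = cos φ / cos φ₀ and k = cos φ₀ / cos φ, so h·k = 1.
At 31.4°: h = 0.8536, k = 1.172; principal scales a = 1.172, b = 0.8536.
sin(ω/2) = (a − b)/(a + b) = 0.3180/2.025 = 0.1570, so ω = 2 arcsin(0.1570) ≈ 18.1°.

18.1°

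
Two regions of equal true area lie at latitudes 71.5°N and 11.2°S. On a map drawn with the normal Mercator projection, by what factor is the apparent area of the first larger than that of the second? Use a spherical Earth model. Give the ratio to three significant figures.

Mercator areal scale is sec²φ.
At 71.5°: sec²(71.5°) = 1/0.3173² = 9.932.
At 11.2°: sec²(11.2°) = 1/0.9810² = 1.039.
Ratio = 9.932/1.039 = cos²(11.2°)/cos²(71.5°) ≈ 9.56.

9.56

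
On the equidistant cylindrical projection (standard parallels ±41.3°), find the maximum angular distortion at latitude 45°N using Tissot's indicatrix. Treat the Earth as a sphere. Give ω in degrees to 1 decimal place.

In the equirectangular projection with standard parallel φ₀ = 41.3° (x = Rλ cos φ₀, y = Rφ), meridians are true-scale (h = 1) and the parallel scale is k = cos φ₀ / cos φ.
At 45°: h = 1.000, k = 1.062; principal scales a = 1.062, b = 1.000.
sin(ω/2) = (a − b)/(a + b) = 0.06245/2.062 = 0.03028, so ω = 2 arcsin(0.03028) ≈ 3.5°.

3.5°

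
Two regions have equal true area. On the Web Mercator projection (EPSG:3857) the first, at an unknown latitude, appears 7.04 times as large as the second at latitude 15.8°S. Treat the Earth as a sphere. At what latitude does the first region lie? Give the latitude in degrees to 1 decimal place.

68.7°

For equal true areas on Mercator, apparent areas scale as sec²φ, so the ratio is cos²φ₂ / cos²φ₁.
cos²φ₂ / cos²φ₁ = 7.04  ⇒  cos φ₁ = cos 15.8° / √7.04 = 0.9622/2.653 = 0.3626.
φ₁ = arccos(0.3626) ≈ 68.7°.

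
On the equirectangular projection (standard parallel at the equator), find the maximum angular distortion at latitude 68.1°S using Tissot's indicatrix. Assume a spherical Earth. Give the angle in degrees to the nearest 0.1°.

For the equirectangular projection with φ₀ = 0 (plate carrée), h = 1 along meridians and k = sec φ along parallels.
At 68.1°: h = 1.000, k = 2.681; principal scales a = 2.681, b = 1.000.
sin(ω/2) = (a − b)/(a + b) = 1.681/3.681 = 0.4567, so ω = 2 arcsin(0.4567) ≈ 54.3°.

54.3°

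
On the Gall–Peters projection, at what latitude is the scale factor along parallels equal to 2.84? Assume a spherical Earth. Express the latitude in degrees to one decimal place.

75.6°

Gall–Peters is a cylindrical equal-area projection with standard parallels at ±45°. For cylindrical equal-area with standard parallel φ₀, h = cos φ / cos φ₀ and k = cos φ₀ / cos φ, so h·k = 1.
k = cos φ₀ / cos φ = 2.84  ⇒  cos φ = cos 45° / 2.84 = 0.2490.
φ = arccos(0.2490) ≈ 75.6°.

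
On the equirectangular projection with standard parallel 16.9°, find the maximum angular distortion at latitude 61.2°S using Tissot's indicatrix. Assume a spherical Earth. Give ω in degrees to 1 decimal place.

38.6°

The equidistant cylindrical projection with φ₀ = 16.9° has h = 1 (meridians true) and k = cos φ₀ / cos φ along parallels.
At 61.2°: h = 1.000, k = 1.986; principal scales a = 1.986, b = 1.000.
sin(ω/2) = (a − b)/(a + b) = 0.9861/2.986 = 0.3302, so ω = 2 arcsin(0.3302) ≈ 38.6°.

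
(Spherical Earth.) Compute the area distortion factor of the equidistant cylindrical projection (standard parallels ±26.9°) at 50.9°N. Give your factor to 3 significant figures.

1.41

The equidistant cylindrical projection with φ₀ = 26.9° has h = 1 (meridians true) and k = cos φ₀ / cos φ along parallels.
Areal scale = h·k = 1 × cos φ₀ / cos φ; at 50.9°, h = 1.000, k = 1.414, so h·k = 1.414.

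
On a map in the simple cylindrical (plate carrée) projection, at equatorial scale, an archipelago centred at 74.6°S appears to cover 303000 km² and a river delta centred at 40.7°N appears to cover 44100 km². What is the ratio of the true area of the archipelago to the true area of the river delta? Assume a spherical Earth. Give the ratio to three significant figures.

2.41

Plate carrée has h = 1 and k = sec φ, giving areal scale sec φ; true area = (apparent area) · cos φ.
True area of archipelago: 303000 × cos(74.6°) = 303000 × 0.2656 = 80460 km².
True area of river delta: 44100 × cos(40.7°) = 44100 × 0.7581 = 33430 km².
Ratio = 80460 / 33430 ≈ 2.41.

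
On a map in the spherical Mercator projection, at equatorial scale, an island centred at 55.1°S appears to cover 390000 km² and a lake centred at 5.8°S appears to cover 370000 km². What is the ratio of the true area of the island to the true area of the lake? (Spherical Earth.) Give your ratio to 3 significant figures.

0.349

Since Mercator area scale is 1/cos²φ, the true area equals the apparent area multiplied by cos²φ.
True area of island: 390000 × cos²(55.1°) = 390000 × 0.3274 = 127700 km².
True area of lake: 370000 × cos²(5.8°) = 370000 × 0.9898 = 366200 km².
Ratio = 127700 / 366200 ≈ 0.349.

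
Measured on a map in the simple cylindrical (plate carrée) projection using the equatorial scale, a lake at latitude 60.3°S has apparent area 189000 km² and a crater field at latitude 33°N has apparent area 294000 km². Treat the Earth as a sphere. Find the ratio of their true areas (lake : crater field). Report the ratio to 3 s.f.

Plate carrée has h = 1 and k = sec φ, giving areal scale sec φ; true area = (apparent area) · cos φ.
True area of lake: 189000 × cos(60.3°) = 189000 × 0.4955 = 93640 km².
True area of crater field: 294000 × cos(33°) = 294000 × 0.8387 = 246600 km².
Ratio = 93640 / 246600 ≈ 0.380.

0.380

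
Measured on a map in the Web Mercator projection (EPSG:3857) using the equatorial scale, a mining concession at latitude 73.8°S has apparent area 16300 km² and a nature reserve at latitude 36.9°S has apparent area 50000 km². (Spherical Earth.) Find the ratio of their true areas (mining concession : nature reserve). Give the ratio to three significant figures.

0.0397

Since Mercator area scale is 1/cos²φ, the true area equals the apparent area multiplied by cos²φ.
True area of mining concession: 16300 × cos²(73.8°) = 16300 × 0.07784 = 1269 km².
True area of nature reserve: 50000 × cos²(36.9°) = 50000 × 0.6395 = 31970 km².
Ratio = 1269 / 31970 ≈ 0.0397.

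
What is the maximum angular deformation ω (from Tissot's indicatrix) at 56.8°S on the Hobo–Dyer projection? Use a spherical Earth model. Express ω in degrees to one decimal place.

41.5°

Hobo–Dyer is a cylindrical equal-area projection with standard parallels at ±37.5°. Cylindrical equal-area (φ₀ = 37.5°): h = cos φ / cos 37.5° along meridians, k = cos 37.5° / cos φ along parallels; h·k = 1.
At 56.8°: h = 0.6902, k = 1.449; principal scales a = 1.449, b = 0.6902.
sin(ω/2) = (a − b)/(a + b) = 0.7587/2.139 = 0.3547, so ω = 2 arcsin(0.3547) ≈ 41.5°.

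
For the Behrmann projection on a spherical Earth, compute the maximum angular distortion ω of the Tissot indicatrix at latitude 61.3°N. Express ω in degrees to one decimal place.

Behrmann is a cylindrical equal-area projection with standard parallels at ±30°. Cylindrical equal-area (φ₀ = 30°): h = cos φ / cos 30° along meridians, k = cos 30° / cos φ along parallels; h·k = 1.
At 61.3°: h = 0.5545, k = 1.803; principal scales a = 1.803, b = 0.5545.
sin(ω/2) = (a − b)/(a + b) = 1.249/2.358 = 0.5297, so ω = 2 arcsin(0.5297) ≈ 64.0°.

64.0°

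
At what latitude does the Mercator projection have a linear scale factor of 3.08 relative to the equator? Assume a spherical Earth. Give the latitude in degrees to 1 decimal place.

Mercator scale is k = sec φ = 1/cos φ.
1/cos φ = 3.08  ⇒  cos φ = 0.3247  ⇒  φ = arccos(0.3247) ≈ 71.1°.

71.1°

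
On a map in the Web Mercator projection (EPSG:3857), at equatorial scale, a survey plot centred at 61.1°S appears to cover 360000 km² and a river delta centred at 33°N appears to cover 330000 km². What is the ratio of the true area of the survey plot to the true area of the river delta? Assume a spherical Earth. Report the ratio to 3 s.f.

0.362

On Mercator the areal scale is sec²φ, so true area = apparent × cos²φ.
True area of survey plot: 360000 × cos²(61.1°) = 360000 × 0.2336 = 84080 km².
True area of river delta: 330000 × cos²(33°) = 330000 × 0.7034 = 232100 km².
Ratio = 84080 / 232100 ≈ 0.362.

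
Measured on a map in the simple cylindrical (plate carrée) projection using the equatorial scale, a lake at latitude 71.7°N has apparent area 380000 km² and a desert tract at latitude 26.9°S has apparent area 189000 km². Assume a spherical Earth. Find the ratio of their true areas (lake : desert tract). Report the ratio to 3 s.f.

On the plate carrée, areal scale = h·k = 1 × sec φ, so true area = apparent × cos φ.
True area of lake: 380000 × cos(71.7°) = 380000 × 0.3140 = 119300 km².
True area of desert tract: 189000 × cos(26.9°) = 189000 × 0.8918 = 168500 km².
Ratio = 119300 / 168500 ≈ 0.708.

0.708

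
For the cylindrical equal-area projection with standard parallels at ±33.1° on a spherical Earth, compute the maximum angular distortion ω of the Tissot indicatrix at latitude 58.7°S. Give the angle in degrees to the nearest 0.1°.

52.8°

For cylindrical equal-area with standard parallel φ₀, h = cos φ / cos φ₀ and k = cos φ₀ / cos φ, so h·k = 1.
At 58.7°: h = 0.6202, k = 1.612; principal scales a = 1.612, b = 0.6202.
sin(ω/2) = (a − b)/(a + b) = 0.9923/2.233 = 0.4445, so ω = 2 arcsin(0.4445) ≈ 52.8°.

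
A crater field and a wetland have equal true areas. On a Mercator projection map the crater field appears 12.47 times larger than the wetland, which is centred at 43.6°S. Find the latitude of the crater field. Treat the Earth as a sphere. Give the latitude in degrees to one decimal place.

Mercator areal scale is sec²φ, so apparent-area ratio = sec²φ₁ / sec²φ₂ = cos²φ₂ / cos²φ₁.
cos²φ₂ / cos²φ₁ = 12.47  ⇒  cos φ₁ = cos 43.6° / √12.47 = 0.7242/3.531 = 0.2051.
φ₁ = arccos(0.2051) ≈ 78.2°.

78.2°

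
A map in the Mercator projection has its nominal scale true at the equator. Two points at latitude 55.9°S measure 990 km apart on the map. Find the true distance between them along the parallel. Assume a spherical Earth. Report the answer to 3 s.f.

Mercator is conformal, so the point scale is isotropic: h = k = sec φ = 1/cos φ.
Along the parallel at 55.9°, map distances are exaggerated by k = sec 55.9° = 1.784.
True distance = 990 / 1.784 = 990 × cos 55.9° ≈ 555 km.

555 km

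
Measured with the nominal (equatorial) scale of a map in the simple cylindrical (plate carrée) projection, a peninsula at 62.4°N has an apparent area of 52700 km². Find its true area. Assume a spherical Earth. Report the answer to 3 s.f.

In the plate carrée (x = Rλ, y = Rφ), meridians are true-scale (h = 1) and parallels are stretched by k = sec φ.
Areal scale = h·k = 1 × sec φ; at 62.4°, h = 1.000, k = 2.158, so h·k = 2.158.
True area = apparent / (areal scale) = 52700 / 2.158 ≈ 24400 km².

24400 km²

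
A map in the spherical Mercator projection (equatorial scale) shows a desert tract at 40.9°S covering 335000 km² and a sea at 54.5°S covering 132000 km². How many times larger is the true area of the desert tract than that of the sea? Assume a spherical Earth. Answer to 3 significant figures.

4.30

On Mercator the areal scale is sec²φ, so true area = apparent × cos²φ.
True area of desert tract: 335000 × cos²(40.9°) = 335000 × 0.5713 = 191400 km².
True area of sea: 132000 × cos²(54.5°) = 132000 × 0.3372 = 44510 km².
Ratio = 191400 / 44510 ≈ 4.30.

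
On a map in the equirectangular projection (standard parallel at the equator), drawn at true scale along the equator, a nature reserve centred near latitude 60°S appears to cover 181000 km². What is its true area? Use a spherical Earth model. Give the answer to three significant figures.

In the plate carrée (x = Rλ, y = Rφ), meridians are true-scale (h = 1) and parallels are stretched by k = sec φ.
Areal scale = h·k = 1 × sec φ; at 60°, h = 1.000, k = 2.000, so h·k = 2.000.
True area = apparent / (areal scale) = 181000 / 2.000 ≈ 90500 km².

90500 km²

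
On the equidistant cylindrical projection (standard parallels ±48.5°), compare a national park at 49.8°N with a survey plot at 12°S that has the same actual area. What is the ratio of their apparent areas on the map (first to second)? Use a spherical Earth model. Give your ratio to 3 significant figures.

With standard parallel φ₀ = 48.5°, the equirectangular projection gives x = Rλ cos φ₀, y = Rφ, so h = 1 and k = cos 48.5° / cos φ.
Areal scale at 49.8°: h·k = 1.000 × 1.027 = 1.027.
Areal scale at 12°: h·k = 1.000 × 0.6774 = 0.6774.
Ratio = 1.027/0.6774 ≈ 1.52.

1.52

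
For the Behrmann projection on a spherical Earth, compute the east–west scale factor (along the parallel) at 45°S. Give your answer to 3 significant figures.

1.22

The Behrmann projection is cylindrical equal-area with φ₀ = 30°. Cylindrical equal-area (φ₀ = 30°): h = cos φ / cos 30° along meridians, k = cos 30° / cos φ along parallels; h·k = 1.
k = cos 30° / cos 45° = 0.8660/0.7071 = 1.225.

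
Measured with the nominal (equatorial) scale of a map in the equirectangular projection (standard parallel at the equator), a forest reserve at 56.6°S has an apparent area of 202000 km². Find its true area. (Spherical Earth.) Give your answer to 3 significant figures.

In the plate carrée (x = Rλ, y = Rφ), meridians are true-scale (h = 1) and parallels are stretched by k = sec φ.
Areal scale = h·k = 1 × sec φ; at 56.6°, h = 1.000, k = 1.817, so h·k = 1.817.
True area = apparent / (areal scale) = 202000 / 1.817 ≈ 111000 km².

111000 km²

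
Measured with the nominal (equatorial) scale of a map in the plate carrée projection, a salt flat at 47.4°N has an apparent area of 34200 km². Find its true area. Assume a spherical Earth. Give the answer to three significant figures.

In the plate carrée (x = Rλ, y = Rφ), meridians are true-scale (h = 1) and parallels are stretched by k = sec φ.
Areal scale = h·k = 1 × sec φ; at 47.4°, h = 1.000, k = 1.477, so h·k = 1.477.
True area = apparent / (areal scale) = 34200 / 1.477 ≈ 23100 km².

23100 km²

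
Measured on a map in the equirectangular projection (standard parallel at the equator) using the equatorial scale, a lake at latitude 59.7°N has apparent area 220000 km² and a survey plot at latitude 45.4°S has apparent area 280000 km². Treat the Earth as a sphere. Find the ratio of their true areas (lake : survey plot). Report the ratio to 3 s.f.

Plate carrée has h = 1 and k = sec φ, giving areal scale sec φ; true area = (apparent area) · cos φ.
True area of lake: 220000 × cos(59.7°) = 220000 × 0.5045 = 111000 km².
True area of survey plot: 280000 × cos(45.4°) = 280000 × 0.7022 = 196600 km².
Ratio = 111000 / 196600 ≈ 0.565.

0.565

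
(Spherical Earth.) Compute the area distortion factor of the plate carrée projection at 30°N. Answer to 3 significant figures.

1.15

In the plate carrée (x = Rλ, y = Rφ), meridians are true-scale (h = 1) and parallels are stretched by k = sec φ.
Areal scale = h·k = 1 × sec φ; at 30°, h = 1.000, k = 1.155, so h·k = 1.155.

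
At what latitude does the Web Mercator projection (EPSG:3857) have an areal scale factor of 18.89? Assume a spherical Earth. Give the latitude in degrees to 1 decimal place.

Mercator areal scale is sec²φ.
sec²φ = 18.89  ⇒  cos²φ = 0.05294  ⇒  cos φ = 0.2301.
φ = arccos(0.2301) ≈ 76.7°.

76.7°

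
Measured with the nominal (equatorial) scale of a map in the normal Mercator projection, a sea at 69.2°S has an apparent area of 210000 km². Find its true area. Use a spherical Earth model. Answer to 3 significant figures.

26500 km²

Mercator is conformal, so the point scale is isotropic: h = k = sec φ = 1/cos φ.
Areal scale = k² = sec²φ = 1/cos²(69.2°) = 1/0.3551² = 7.930.
True area = apparent / (areal scale) = 210000 / 7.930 ≈ 26500 km².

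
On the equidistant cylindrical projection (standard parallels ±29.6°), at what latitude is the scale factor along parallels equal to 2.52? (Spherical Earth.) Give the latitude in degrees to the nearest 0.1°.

69.8°

The equidistant cylindrical projection with φ₀ = 29.6° has h = 1 (meridians true) and k = cos φ₀ / cos φ along parallels.
k = cos φ₀ / cos φ = 2.52  ⇒  cos φ = cos 29.6° / 2.52 = 0.3450.
φ = arccos(0.3450) ≈ 69.8°.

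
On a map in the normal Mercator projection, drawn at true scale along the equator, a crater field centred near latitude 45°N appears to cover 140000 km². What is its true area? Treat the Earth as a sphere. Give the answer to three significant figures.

Mercator is conformal, so the point scale is isotropic: h = k = sec φ = 1/cos φ.
Areal scale = k² = sec²φ = 1/cos²(45°) = 1/0.7071² = 2.000.
True area = apparent / (areal scale) = 140000 / 2.000 ≈ 70000 km².

70000 km²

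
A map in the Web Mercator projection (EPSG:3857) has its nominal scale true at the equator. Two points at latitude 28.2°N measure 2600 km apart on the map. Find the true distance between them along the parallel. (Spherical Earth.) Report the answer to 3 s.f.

The Mercator projection is conformal; its linear scale factor is the same in every direction and equals sec φ = 1/cos φ.
Along the parallel at 28.2°, map distances are exaggerated by k = sec 28.2° = 1.135.
True distance = 2600 / 1.135 = 2600 × cos 28.2° ≈ 2290 km.

2290 km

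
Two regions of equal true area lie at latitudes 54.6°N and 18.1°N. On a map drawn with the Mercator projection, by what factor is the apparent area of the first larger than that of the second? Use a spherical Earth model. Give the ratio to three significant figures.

Mercator is conformal with k = sec φ, so areal scale = k² = sec²φ.
At 54.6°: sec²(54.6°) = 1/0.5793² = 2.980.
At 18.1°: sec²(18.1°) = 1/0.9505² = 1.107.
Ratio = 2.980/1.107 = cos²(18.1°)/cos²(54.6°) ≈ 2.69.

2.69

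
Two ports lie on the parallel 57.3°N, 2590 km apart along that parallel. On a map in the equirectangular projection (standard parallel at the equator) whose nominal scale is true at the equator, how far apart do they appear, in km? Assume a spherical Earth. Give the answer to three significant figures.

For the equirectangular projection with φ₀ = 0 (plate carrée), h = 1 along meridians and k = sec φ along parallels.
Along the parallel, k = sec 57.3° = 1/0.5402 = 1.851.
Map distance = 2590 × 1.851 ≈ 4790 km.

4790 km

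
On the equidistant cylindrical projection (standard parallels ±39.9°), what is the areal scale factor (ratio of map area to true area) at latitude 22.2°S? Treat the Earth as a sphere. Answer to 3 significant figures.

In the equirectangular projection with standard parallel φ₀ = 39.9° (x = Rλ cos φ₀, y = Rφ), meridians are true-scale (h = 1) and the parallel scale is k = cos φ₀ / cos φ.
Areal scale = h·k = 1 × cos φ₀ / cos φ; at 22.2°, h = 1.000, k = 0.8286, so h·k = 0.8286.

0.829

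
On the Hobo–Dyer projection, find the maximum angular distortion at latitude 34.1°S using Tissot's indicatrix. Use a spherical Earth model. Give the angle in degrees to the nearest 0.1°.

4.9°

The Hobo–Dyer projection is cylindrical equal-area with φ₀ = 37.5°. For cylindrical equal-area with standard parallel φ₀, h = cos φ / cos φ₀ and k = cos φ₀ / cos φ, so h·k = 1.
At 34.1°: h = 1.044, k = 0.9581; principal scales a = 1.044, b = 0.9581.
sin(ω/2) = (a − b)/(a + b) = 0.08566/2.002 = 0.04279, so ω = 2 arcsin(0.04279) ≈ 4.9°.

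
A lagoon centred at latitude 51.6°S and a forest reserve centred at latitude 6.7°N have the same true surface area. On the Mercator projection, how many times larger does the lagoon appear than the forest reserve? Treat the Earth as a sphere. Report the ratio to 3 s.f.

On Mercator, area is exaggerated by sec²φ = 1/cos²φ.
At 51.6°: sec²(51.6°) = 1/0.6211² = 2.592.
At 6.7°: sec²(6.7°) = 1/0.9932² = 1.014.
Ratio = 2.592/1.014 = cos²(6.7°)/cos²(51.6°) ≈ 2.56.

2.56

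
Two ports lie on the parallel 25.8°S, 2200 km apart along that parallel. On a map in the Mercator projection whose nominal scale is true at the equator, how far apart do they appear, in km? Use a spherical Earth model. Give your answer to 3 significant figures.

2440 km

For Mercator, h = k = sec φ (a conformal cylindrical projection has a single point scale, 1/cos φ).
Along the parallel, k = sec 25.8° = 1/0.9003 = 1.111.
Map distance = 2200 × 1.111 ≈ 2440 km.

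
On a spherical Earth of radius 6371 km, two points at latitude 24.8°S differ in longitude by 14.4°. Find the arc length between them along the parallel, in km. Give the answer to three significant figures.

Arc length along a parallel = R cos φ · Δλ (with Δλ in radians).
= 6371 × cos 24.8° × (14.4° × π/180) = 6371 × 0.9078 × 0.2513 ≈ 1450 km.

1450 km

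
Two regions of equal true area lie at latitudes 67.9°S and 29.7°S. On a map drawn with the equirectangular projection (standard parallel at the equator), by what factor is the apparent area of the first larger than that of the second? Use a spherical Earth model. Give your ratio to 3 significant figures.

2.31

In the plate carrée (x = Rλ, y = Rφ), meridians are true-scale (h = 1) and parallels are stretched by k = sec φ.
Areal scale at 67.9°: h·k = 1.000 × 2.658 = 2.658.
Areal scale at 29.7°: h·k = 1.000 × 1.151 = 1.151.
Ratio = 2.658/1.151 ≈ 2.31.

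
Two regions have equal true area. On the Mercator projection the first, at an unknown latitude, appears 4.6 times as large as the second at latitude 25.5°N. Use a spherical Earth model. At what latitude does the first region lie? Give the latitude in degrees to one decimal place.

65.1°

On Mercator, (apparent₁)/(apparent₂) = sec²φ₁ / sec²φ₂ when true areas are equal.
cos²φ₂ / cos²φ₁ = 4.6  ⇒  cos φ₁ = cos 25.5° / √4.6 = 0.9026/2.145 = 0.4208.
φ₁ = arccos(0.4208) ≈ 65.1°.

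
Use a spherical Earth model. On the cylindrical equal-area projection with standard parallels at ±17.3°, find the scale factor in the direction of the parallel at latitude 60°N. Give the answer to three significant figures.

A cylindrical equal-area projection with standard parallel φ₀ has meridian scale h = cos φ / cos φ₀ and parallel scale k = cos φ₀ / cos φ (so areas are preserved, h·k = 1).
k = cos 17.3° / cos 60° = 0.9548/0.5000 = 1.910.

1.91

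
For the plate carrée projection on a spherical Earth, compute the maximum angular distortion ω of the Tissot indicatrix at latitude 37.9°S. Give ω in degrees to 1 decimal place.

Plate carrée maps x = Rλ, y = Rφ. The meridian scale is h = 1 and the parallel scale is k = 1/cos φ = sec φ.
At 37.9°: h = 1.000, k = 1.267; principal scales a = 1.267, b = 1.000.
sin(ω/2) = (a − b)/(a + b) = 0.2673/2.267 = 0.1179, so ω = 2 arcsin(0.1179) ≈ 13.5°.

13.5°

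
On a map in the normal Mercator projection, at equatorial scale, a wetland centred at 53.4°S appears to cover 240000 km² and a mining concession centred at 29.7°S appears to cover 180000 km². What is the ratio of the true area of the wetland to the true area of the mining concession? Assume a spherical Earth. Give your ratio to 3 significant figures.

0.628

On Mercator the areal scale is sec²φ, so true area = apparent × cos²φ.
True area of wetland: 240000 × cos²(53.4°) = 240000 × 0.3555 = 85320 km².
True area of mining concession: 180000 × cos²(29.7°) = 180000 × 0.7545 = 135800 km².
Ratio = 85320 / 135800 ≈ 0.628.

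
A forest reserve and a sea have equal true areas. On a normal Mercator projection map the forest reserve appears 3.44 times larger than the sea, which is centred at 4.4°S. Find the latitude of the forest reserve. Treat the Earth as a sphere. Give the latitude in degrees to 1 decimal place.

Mercator areal scale is sec²φ, so apparent-area ratio = sec²φ₁ / sec²φ₂ = cos²φ₂ / cos²φ₁.
cos²φ₂ / cos²φ₁ = 3.44  ⇒  cos φ₁ = cos 4.4° / √3.44 = 0.9971/1.855 = 0.5376.
φ₁ = arccos(0.5376) ≈ 57.5°.

57.5°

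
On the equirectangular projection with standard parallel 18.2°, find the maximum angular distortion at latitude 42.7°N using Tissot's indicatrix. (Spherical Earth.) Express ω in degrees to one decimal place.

14.7°

The equidistant cylindrical projection with φ₀ = 18.2° has h = 1 (meridians true) and k = cos φ₀ / cos φ along parallels.
At 42.7°: h = 1.000, k = 1.293; principal scales a = 1.293, b = 1.000.
sin(ω/2) = (a − b)/(a + b) = 0.2926/2.293 = 0.1276, so ω = 2 arcsin(0.1276) ≈ 14.7°.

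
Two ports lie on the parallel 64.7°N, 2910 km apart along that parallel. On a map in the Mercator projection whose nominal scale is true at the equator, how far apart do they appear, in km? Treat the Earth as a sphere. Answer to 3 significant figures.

The Mercator projection is conformal; its linear scale factor is the same in every direction and equals sec φ = 1/cos φ.
Along the parallel, k = sec 64.7° = 1/0.4274 = 2.340.
Map distance = 2910 × 2.340 ≈ 6810 km.

6810 km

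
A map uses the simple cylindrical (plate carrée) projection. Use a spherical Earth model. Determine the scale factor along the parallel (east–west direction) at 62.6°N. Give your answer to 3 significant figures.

2.17

Plate carrée maps x = Rλ, y = Rφ. The meridian scale is h = 1 and the parallel scale is k = 1/cos φ = sec φ.
k = 1/cos 62.6° = 1/0.4602 = 2.173.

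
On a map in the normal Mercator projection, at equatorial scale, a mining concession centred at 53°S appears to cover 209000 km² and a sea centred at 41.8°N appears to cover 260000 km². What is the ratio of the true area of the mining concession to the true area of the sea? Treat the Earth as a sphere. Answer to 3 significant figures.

0.524

Since Mercator area scale is 1/cos²φ, the true area equals the apparent area multiplied by cos²φ.
True area of mining concession: 209000 × cos²(53°) = 209000 × 0.3622 = 75700 km².
True area of sea: 260000 × cos²(41.8°) = 260000 × 0.5557 = 144500 km².
Ratio = 75700 / 144500 ≈ 0.524.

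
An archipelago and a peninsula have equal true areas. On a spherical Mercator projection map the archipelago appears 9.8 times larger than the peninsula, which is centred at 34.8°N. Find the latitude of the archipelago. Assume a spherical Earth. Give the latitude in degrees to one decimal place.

74.8°

For equal true areas on Mercator, apparent areas scale as sec²φ, so the ratio is cos²φ₂ / cos²φ₁.
cos²φ₂ / cos²φ₁ = 9.8  ⇒  cos φ₁ = cos 34.8° / √9.8 = 0.8211/3.130 = 0.2623.
φ₁ = arccos(0.2623) ≈ 74.8°.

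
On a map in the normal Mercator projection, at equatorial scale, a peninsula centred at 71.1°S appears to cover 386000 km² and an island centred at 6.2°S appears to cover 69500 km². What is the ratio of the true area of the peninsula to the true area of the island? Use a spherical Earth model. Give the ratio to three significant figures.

Mercator's areal exaggeration is sec²φ; hence true area = (apparent area) · cos²φ.
True area of peninsula: 386000 × cos²(71.1°) = 386000 × 0.1049 = 40500 km².
True area of island: 69500 × cos²(6.2°) = 69500 × 0.9883 = 68690 km².
Ratio = 40500 / 68690 ≈ 0.590.

0.590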